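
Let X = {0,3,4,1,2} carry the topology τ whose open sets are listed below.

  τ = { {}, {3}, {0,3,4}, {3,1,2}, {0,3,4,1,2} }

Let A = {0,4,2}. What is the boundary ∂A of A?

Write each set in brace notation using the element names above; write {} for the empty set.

opens ⊆ A: {}; union → int = {}
complement {3,1}; its interior {3}; cl(A) = X∖{3} = {0,4,1,2}
boundary = {0,4,1,2} ∖ {} = {0,4,1,2}

{0,4,1,2}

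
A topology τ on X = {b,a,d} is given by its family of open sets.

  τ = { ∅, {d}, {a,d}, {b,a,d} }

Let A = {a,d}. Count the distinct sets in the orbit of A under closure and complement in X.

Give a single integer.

X∖A={b}, int(X∖A)=∅, hence cl(A)={b,a,d}
Orbit (k=closure, c=complement):
  1. A     = {a,d}
  2. kA    = {b,a,d}
  3. cA    = {b}
  4. ckA   = ∅
(closed under both — stop)

4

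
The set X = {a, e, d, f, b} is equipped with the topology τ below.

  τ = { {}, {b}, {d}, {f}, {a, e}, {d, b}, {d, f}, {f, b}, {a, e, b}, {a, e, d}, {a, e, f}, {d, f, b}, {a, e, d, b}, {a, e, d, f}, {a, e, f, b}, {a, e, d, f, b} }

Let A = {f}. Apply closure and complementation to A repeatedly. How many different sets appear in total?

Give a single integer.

2

X∖A={a, e, d, b}, int(X∖A)={a, e, d, b}, hence cl(A)={f}
Orbit (k=closure, c=complement):
  1. A     = {f}
  2. cA    = {a, e, d, b}
(closed under both — stop)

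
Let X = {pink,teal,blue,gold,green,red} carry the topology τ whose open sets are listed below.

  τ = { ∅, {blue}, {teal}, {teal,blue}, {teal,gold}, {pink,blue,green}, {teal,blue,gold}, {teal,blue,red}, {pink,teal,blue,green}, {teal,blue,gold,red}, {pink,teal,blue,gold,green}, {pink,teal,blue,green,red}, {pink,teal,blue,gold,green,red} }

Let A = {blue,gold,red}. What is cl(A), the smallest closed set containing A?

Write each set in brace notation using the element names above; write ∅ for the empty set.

complement {pink,teal,green}; its interior {teal}; cl(A) = X∖{teal} = {pink,blue,gold,green,red}

{pink,blue,gold,green,red}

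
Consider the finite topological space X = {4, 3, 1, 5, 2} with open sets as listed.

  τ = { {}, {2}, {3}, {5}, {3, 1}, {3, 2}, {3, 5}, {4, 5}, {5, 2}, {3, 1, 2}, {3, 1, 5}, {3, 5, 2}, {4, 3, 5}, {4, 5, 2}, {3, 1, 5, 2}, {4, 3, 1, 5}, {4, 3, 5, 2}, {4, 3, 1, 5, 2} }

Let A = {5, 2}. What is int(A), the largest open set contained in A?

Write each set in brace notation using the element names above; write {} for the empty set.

opens ⊆ A: {}, {2}, {5}, {5, 2}; union → int = {5, 2}

{5, 2}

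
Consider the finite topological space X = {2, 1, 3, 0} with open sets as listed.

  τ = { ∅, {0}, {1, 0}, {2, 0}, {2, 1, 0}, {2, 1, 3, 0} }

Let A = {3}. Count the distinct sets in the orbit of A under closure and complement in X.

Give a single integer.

complement {2, 1, 0}; its interior {2, 1, 0}; cl(A) = X∖{2, 1, 0} = {3}
With k = closure, c = complement:
  1. A     = {3}
  2. cA    = {2, 1, 0}
  3. kcA   = {2, 1, 3, 0}
  4. ckcA  = ∅
k, c of each give nothing new

4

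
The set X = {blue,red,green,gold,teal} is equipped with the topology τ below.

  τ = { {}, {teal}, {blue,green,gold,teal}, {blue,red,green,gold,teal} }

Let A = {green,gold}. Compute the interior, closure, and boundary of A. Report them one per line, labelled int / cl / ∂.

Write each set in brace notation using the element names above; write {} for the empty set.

int(A) = {}
cl(A)  = {blue,red,green,gold}
∂A     = {blue,red,green,gold}

open subsets of A: {}; so int(A) = {}
closure: X∖int(X∖A) = X∖{teal} = {blue,red,green,gold}
∂A = {blue,red,green,gold} minus {} = {blue,red,green,gold}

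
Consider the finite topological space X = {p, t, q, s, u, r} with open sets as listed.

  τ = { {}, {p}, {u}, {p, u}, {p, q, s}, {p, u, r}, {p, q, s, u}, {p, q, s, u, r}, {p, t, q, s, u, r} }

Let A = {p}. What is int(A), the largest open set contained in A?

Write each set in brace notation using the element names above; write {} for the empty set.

{p}

opens ⊆ A: {}, {p}; union → int = {p}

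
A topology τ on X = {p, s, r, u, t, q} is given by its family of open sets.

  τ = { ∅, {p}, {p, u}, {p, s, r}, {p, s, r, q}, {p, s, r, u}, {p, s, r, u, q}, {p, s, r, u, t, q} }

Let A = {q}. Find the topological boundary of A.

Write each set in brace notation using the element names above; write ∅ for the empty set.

{t, q}

opens ⊆ A: ∅; union → int = ∅
complement {p, s, r, u, t}; its interior {p, s, r, u}; cl(A) = X∖{p, s, r, u} = {t, q}
boundary = {t, q} ∖ ∅ = {t, q}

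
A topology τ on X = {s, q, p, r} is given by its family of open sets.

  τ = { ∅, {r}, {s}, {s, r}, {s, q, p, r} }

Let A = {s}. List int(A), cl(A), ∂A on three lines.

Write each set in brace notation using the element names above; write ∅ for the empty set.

int(A) = {s}
cl(A)  = {s, q, p}
∂A     = {q, p}

open subsets of A: ∅, {s}; so int(A) = {s}
closure: X∖int(X∖A) = X∖{r} = {s, q, p}
∂A = {s, q, p} minus {s} = {q, p}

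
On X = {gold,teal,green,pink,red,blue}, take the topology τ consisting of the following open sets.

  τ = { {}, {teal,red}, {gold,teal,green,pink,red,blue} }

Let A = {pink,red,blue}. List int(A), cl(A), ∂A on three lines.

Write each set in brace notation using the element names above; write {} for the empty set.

int(A) = {}
cl(A)  = {gold,teal,green,pink,red,blue}
∂A     = {gold,teal,green,pink,red,blue}

interior: largest open inside A is {} (from {})
cl via duality: int({gold,teal,green}) = {}, so X∖{} = {gold,teal,green,pink,red,blue}
cl∖int = {gold,teal,green,pink,red,blue}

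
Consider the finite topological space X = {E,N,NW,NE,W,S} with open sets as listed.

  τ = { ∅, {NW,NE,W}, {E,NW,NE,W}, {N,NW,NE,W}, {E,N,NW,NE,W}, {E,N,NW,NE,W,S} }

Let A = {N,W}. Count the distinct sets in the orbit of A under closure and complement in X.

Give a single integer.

cl via duality: int({E,NW,NE,S}) = ∅, so X∖∅ = {E,N,NW,NE,W,S}
Write k for closure, c for complement:
  1. A     = {N,W}
  2. kA    = {E,N,NW,NE,W,S}
  3. cA    = {E,NW,NE,S}
  4. ckA   = ∅
applying k or c yields no new set

4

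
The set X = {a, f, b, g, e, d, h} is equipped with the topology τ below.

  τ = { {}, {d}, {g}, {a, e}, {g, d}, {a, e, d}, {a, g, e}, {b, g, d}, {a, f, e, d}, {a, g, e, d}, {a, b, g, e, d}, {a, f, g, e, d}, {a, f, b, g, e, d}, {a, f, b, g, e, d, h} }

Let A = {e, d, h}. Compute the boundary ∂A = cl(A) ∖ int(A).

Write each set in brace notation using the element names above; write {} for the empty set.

interior: largest open inside A is {d} (from {}, {d})
cl via duality: int({a, f, b, g}) = {g}, so X∖{g} = {a, f, b, e, d, h}
cl∖int = {a, f, b, e, h}

{a, f, b, e, h}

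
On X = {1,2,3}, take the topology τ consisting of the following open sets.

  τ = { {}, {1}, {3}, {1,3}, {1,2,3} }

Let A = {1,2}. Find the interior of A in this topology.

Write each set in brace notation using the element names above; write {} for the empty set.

U open, U⊆A: {}, {1}. int(A) = ⋃ = {1}

{1}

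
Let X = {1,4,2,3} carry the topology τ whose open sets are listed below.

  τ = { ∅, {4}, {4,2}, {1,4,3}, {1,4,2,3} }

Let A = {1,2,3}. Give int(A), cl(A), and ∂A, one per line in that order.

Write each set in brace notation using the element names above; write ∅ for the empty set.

int(A) = ∅
cl(A)  = {1,2,3}
∂A     = {1,2,3}

opens ⊆ A: ∅; union → int = ∅
complement {4}; its interior {4}; cl(A) = X∖{4} = {1,2,3}
boundary = {1,2,3} ∖ ∅ = {1,2,3}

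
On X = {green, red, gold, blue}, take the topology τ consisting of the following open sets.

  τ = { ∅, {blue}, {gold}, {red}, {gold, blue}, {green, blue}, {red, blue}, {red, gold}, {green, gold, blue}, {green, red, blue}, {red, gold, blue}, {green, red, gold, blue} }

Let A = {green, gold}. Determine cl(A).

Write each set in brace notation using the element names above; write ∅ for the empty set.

complement {red, blue}; its interior {red, blue}; cl(A) = X∖{red, blue} = {green, gold}

{green, gold}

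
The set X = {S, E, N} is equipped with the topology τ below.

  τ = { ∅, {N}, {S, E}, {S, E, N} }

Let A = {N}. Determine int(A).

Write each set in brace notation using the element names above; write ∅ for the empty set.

interior: largest open inside A is {N} (from ∅, {N})

{N}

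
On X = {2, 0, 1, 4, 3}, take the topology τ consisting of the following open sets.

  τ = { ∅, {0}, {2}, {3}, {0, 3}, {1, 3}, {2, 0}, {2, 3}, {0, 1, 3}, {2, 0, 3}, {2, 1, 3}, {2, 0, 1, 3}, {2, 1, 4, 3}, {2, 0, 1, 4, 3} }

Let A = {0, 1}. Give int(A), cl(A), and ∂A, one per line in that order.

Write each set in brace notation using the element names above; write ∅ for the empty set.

opens ⊆ A: ∅, {0}; union → int = {0}
complement {2, 4, 3}; its interior {2, 3}; cl(A) = X∖{2, 3} = {0, 1, 4}
boundary = {0, 1, 4} ∖ {0} = {1, 4}

int(A) = {0}
cl(A)  = {0, 1, 4}
∂A     = {1, 4}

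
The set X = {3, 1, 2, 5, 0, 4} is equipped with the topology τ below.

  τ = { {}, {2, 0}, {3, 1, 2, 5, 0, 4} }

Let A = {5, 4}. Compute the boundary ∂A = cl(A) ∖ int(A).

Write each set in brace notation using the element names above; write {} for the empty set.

{3, 1, 5, 4}

interior: largest open inside A is {} (from {})
cl via duality: int({3, 1, 2, 0}) = {2, 0}, so X∖{2, 0} = {3, 1, 5, 4}
cl∖int = {3, 1, 5, 4}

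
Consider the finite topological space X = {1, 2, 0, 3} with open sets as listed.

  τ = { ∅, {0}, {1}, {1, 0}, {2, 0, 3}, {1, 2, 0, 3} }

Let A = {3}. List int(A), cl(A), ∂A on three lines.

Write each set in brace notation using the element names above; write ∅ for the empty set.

open subsets of A: ∅; so int(A) = ∅
closure: X∖int(X∖A) = X∖{1, 0} = {2, 3}
∂A = {2, 3} minus ∅ = {2, 3}

int(A) = ∅
cl(A)  = {2, 3}
∂A     = {2, 3}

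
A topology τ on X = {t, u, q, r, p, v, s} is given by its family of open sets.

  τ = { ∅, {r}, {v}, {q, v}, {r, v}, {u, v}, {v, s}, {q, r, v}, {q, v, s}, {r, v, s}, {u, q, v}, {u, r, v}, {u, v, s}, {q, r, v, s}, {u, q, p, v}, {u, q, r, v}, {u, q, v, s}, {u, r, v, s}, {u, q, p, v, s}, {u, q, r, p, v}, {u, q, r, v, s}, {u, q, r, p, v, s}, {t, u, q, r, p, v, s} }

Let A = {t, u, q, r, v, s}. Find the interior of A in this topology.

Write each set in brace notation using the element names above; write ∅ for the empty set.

{u, q, r, v, s}

U open, U⊆A: ∅, {v}, {r}, {u, v}, {r, v}, {v, s}, {q, v}, {u, r, v}, {u, q, v}, {u, v, s}, {r, v, s}, {q, v, s}, {q, r, v}, {u, q, r, v}, {u, q, v, s}, {q, r, v, s}, {u, r, v, s}, {u, q, r, v, s}. int(A) = ⋃ = {u, q, r, v, s}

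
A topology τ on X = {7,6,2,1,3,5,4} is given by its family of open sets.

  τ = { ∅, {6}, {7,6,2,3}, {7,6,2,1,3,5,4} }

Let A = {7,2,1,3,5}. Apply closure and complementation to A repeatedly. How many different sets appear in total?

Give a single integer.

6

X∖A={6,4}, int(X∖A)={6}, hence cl(A)={7,2,1,3,5,4}
Orbit (k=closure, c=complement):
  1. A     = {7,2,1,3,5}
  2. kA    = {7,2,1,3,5,4}
  3. cA    = {6,4}
  4. ckA   = {6}
  5. kcA   = {7,6,2,1,3,5,4}
  6. ckcA  = ∅
(closed under both — stop)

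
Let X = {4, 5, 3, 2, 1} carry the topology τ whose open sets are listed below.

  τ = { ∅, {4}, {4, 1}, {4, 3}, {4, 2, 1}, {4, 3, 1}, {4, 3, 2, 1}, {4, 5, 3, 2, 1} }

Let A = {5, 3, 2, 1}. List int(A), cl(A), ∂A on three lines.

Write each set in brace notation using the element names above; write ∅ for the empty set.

open subsets of A: ∅; so int(A) = ∅
closure: X∖int(X∖A) = X∖{4} = {5, 3, 2, 1}
∂A = {5, 3, 2, 1} minus ∅ = {5, 3, 2, 1}

int(A) = ∅
cl(A)  = {5, 3, 2, 1}
∂A     = {5, 3, 2, 1}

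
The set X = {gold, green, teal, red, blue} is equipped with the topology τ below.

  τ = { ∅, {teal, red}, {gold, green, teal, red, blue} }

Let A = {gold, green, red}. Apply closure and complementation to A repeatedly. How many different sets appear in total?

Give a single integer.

4

closure: X∖int(X∖A) = X∖∅ = {gold, green, teal, red, blue}
Let k=closure and c=complement:
  1. A     = {gold, green, red}
  2. kA    = {gold, green, teal, red, blue}
  3. cA    = {teal, blue}
  4. ckA   = ∅
— saturated at 4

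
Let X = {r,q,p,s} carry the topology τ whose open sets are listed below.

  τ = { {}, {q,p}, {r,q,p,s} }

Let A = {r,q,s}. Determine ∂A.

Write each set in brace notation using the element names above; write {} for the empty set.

{r,q,p,s}

U open, U⊆A: {}. int(A) = ⋃ = {}
X∖A={p}, int(X∖A)={}, hence cl(A)={r,q,p,s}
∂A: remove int from cl → {r,q,p,s}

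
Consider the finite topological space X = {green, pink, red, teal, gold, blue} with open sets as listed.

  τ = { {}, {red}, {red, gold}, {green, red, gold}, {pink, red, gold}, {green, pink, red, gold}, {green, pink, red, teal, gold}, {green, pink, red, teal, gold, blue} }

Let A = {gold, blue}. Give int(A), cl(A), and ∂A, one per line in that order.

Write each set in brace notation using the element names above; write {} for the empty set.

int(A) = {}
cl(A)  = {green, pink, teal, gold, blue}
∂A     = {green, pink, teal, gold, blue}

interior: largest open inside A is {} (from {})
cl via duality: int({green, pink, red, teal}) = {red}, so X∖{red} = {green, pink, teal, gold, blue}
cl∖int = {green, pink, teal, gold, blue}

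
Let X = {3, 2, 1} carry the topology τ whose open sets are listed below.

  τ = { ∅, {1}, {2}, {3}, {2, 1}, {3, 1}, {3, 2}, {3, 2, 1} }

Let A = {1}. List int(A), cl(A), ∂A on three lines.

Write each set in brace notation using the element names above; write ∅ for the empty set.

int(A) = {1}
cl(A)  = {1}
∂A     = ∅

open subsets of A: ∅, {1}; so int(A) = {1}
closure: X∖int(X∖A) = X∖{3, 2} = {1}
∂A = {1} minus {1} = ∅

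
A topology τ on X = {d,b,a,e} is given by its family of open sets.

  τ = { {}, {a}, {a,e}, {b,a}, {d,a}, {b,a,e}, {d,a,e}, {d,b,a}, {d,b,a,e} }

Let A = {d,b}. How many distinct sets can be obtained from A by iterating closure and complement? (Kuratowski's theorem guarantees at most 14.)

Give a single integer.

4

cl via duality: int({a,e}) = {a,e}, so X∖{a,e} = {d,b}
Write k for closure, c for complement:
  1. A     = {d,b}
  2. cA    = {a,e}
  3. kcA   = {d,b,a,e}
  4. ckcA  = {}
applying k or c yields no new set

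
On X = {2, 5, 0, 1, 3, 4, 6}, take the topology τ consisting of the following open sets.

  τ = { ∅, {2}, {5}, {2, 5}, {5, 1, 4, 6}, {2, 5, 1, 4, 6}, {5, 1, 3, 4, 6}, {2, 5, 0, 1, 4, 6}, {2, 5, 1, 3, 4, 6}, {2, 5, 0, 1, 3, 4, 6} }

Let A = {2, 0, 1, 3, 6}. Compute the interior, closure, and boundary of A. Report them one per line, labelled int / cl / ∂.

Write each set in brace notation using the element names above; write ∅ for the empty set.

opens ⊆ A: ∅, {2}; union → int = {2}
complement {5, 4}; its interior {5}; cl(A) = X∖{5} = {2, 0, 1, 3, 4, 6}
boundary = {2, 0, 1, 3, 4, 6} ∖ {2} = {0, 1, 3, 4, 6}

int(A) = {2}
cl(A)  = {2, 0, 1, 3, 4, 6}
∂A     = {0, 1, 3, 4, 6}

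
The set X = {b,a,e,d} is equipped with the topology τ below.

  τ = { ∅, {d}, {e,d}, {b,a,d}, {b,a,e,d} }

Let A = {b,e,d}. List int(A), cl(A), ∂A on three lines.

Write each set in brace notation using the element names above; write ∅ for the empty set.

open subsets of A: ∅, {d}, {e,d}; so int(A) = {e,d}
closure: X∖int(X∖A) = X∖∅ = {b,a,e,d}
∂A = {b,a,e,d} minus {e,d} = {b,a}

int(A) = {e,d}
cl(A)  = {b,a,e,d}
∂A     = {b,a}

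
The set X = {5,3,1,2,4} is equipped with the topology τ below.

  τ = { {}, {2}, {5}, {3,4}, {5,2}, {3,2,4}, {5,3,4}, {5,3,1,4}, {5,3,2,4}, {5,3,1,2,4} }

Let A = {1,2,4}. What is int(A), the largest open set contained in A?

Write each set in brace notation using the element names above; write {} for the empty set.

U open, U⊆A: {}, {2}. int(A) = ⋃ = {2}

{2}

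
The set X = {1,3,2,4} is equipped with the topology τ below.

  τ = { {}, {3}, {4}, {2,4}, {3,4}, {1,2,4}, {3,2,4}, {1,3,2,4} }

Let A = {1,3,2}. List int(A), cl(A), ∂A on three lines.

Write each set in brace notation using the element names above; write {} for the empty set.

interior: largest open inside A is {3} (from {}, {3})
cl via duality: int({4}) = {4}, so X∖{4} = {1,3,2}
cl∖int = {1,2}

int(A) = {3}
cl(A)  = {1,3,2}
∂A     = {1,2}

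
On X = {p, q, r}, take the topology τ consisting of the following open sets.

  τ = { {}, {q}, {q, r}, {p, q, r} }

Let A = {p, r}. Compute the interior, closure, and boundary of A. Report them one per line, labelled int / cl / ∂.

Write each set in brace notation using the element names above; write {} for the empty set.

U open, U⊆A: {}. int(A) = ⋃ = {}
X∖A={q}, int(X∖A)={q}, hence cl(A)={p, r}
∂A: remove int from cl → {p, r}

int(A) = {}
cl(A)  = {p, r}
∂A     = {p, r}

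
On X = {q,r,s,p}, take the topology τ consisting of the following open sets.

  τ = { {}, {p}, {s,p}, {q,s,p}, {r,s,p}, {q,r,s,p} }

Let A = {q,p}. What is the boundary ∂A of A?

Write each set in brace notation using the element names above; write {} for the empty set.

{q,r,s}

interior: largest open inside A is {p} (from {}, {p})
cl via duality: int({r,s}) = {}, so X∖{} = {q,r,s,p}
cl∖int = {q,r,s}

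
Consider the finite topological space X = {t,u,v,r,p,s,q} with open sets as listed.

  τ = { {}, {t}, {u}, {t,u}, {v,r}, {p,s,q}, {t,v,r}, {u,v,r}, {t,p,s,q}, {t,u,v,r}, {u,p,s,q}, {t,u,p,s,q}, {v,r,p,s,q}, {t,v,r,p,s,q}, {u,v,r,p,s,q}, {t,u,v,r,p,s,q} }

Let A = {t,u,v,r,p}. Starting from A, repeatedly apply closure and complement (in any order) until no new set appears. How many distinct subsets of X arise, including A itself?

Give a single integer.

6

X∖A={s,q}, int(X∖A)={}, hence cl(A)={t,u,v,r,p,s,q}
Orbit (k=closure, c=complement):
  1. A     = {t,u,v,r,p}
  2. kA    = {t,u,v,r,p,s,q}
  3. cA    = {s,q}
  4. ckA   = {}
  5. kcA   = {p,s,q}
  6. ckcA  = {t,u,v,r}
(closed under both — stop)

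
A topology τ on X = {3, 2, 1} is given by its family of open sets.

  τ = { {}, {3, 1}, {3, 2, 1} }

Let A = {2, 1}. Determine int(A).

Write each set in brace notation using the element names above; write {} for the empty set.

{}

open subsets of A: {}; so int(A) = {}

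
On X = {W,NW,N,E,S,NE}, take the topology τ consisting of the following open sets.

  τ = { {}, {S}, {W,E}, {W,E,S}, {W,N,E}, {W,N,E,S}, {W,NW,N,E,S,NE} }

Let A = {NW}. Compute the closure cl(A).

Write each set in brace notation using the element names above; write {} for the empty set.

cl via duality: int({W,N,E,S,NE}) = {W,N,E,S}, so X∖{W,N,E,S} = {NW,NE}

{NW,NE}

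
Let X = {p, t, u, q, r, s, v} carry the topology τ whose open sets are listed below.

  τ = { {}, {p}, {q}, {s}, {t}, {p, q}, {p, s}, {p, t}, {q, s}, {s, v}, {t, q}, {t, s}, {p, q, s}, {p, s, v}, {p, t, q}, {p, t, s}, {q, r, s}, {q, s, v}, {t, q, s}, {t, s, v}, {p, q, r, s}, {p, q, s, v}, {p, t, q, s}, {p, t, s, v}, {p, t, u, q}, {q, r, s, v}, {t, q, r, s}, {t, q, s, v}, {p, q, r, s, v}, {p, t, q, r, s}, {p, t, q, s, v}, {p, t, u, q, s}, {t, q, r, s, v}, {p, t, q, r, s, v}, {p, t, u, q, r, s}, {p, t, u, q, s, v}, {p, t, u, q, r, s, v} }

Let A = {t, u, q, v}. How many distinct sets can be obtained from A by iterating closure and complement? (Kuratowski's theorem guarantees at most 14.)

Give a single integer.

8

cl via duality: int({p, r, s}) = {p, s}, so X∖{p, s} = {t, u, q, r, v}
Write k for closure, c for complement:
  1. A     = {t, u, q, v}
  2. kA    = {t, u, q, r, v}
  3. cA    = {p, r, s}
  4. ckA   = {p, s}
  5. kcA   = {p, u, r, s, v}
  6. ckcA  = {t, q}
  7. kckcA = {t, u, q, r}
  8. ckckcA = {p, s, v}
applying k or c yields no new set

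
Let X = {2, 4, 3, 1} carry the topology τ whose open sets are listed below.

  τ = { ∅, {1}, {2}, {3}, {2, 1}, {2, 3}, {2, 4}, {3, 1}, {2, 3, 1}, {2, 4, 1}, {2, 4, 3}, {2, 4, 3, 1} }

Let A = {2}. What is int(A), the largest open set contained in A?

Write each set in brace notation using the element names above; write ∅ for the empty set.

interior: largest open inside A is {2} (from ∅, {2})

{2}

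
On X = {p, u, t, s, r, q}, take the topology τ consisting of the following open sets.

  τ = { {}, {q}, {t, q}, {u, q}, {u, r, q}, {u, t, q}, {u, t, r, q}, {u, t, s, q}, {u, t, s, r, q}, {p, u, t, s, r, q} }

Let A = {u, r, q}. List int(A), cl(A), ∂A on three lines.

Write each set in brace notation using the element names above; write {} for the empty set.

opens ⊆ A: {}, {q}, {u, q}, {u, r, q}; union → int = {u, r, q}
complement {p, t, s}; its interior {}; cl(A) = X∖{} = {p, u, t, s, r, q}
boundary = {p, u, t, s, r, q} ∖ {u, r, q} = {p, t, s}

int(A) = {u, r, q}
cl(A)  = {p, u, t, s, r, q}
∂A     = {p, t, s}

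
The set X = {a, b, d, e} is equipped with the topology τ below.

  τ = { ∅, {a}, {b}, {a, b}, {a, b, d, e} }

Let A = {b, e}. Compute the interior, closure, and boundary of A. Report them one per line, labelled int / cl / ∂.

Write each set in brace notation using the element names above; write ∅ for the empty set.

open subsets of A: ∅, {b}; so int(A) = {b}
closure: X∖int(X∖A) = X∖{a} = {b, d, e}
∂A = {b, d, e} minus {b} = {d, e}

int(A) = {b}
cl(A)  = {b, d, e}
∂A     = {d, e}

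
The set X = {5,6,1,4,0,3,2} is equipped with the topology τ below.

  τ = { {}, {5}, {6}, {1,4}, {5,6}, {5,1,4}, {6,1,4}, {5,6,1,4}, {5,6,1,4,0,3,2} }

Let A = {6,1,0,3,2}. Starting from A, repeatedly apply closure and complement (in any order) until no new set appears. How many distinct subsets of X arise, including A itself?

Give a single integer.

X∖A={5,4}, int(X∖A)={5}, hence cl(A)={6,1,4,0,3,2}
Orbit (k=closure, c=complement):
  1. A     = {6,1,0,3,2}
  2. kA    = {6,1,4,0,3,2}
  3. cA    = {5,4}
  4. ckA   = {5}
  5. kcA   = {5,1,4,0,3,2}
  6. kckA  = {5,0,3,2}
  7. ckcA  = {6}
  8. ckckA = {6,1,4}
  9. kckcA = {6,0,3,2}
  10. ckckcA = {5,1,4}
(closed under both — stop)

10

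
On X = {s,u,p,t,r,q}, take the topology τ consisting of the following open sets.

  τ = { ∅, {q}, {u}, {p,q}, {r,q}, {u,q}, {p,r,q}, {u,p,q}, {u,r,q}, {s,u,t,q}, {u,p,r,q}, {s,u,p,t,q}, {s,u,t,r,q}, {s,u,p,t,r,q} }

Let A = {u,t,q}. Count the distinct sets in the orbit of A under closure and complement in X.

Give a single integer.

6

X∖A={s,p,r}, int(X∖A)=∅, hence cl(A)={s,u,p,t,r,q}
Orbit (k=closure, c=complement):
  1. A     = {u,t,q}
  2. kA    = {s,u,p,t,r,q}
  3. cA    = {s,p,r}
  4. ckA   = ∅
  5. kcA   = {s,p,t,r}
  6. ckcA  = {u,q}
(closed under both — stop)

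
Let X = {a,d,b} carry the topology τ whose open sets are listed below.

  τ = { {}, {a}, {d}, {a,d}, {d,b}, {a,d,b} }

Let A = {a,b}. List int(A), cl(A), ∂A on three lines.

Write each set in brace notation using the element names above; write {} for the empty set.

int(A) = {a}
cl(A)  = {a,b}
∂A     = {b}

open subsets of A: {}, {a}; so int(A) = {a}
closure: X∖int(X∖A) = X∖{d} = {a,b}
∂A = {a,b} minus {a} = {b}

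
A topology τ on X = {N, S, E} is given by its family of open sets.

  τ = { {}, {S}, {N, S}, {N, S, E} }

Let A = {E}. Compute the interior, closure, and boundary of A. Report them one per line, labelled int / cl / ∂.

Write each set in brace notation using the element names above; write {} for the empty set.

int(A) = {}
cl(A)  = {E}
∂A     = {E}

U open, U⊆A: {}. int(A) = ⋃ = {}
X∖A={N, S}, int(X∖A)={N, S}, hence cl(A)={E}
∂A: remove int from cl → {E}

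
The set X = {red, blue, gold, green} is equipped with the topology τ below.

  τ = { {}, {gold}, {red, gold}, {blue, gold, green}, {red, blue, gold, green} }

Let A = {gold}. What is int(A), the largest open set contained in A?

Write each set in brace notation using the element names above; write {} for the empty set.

{gold}

opens ⊆ A: {}, {gold}; union → int = {gold}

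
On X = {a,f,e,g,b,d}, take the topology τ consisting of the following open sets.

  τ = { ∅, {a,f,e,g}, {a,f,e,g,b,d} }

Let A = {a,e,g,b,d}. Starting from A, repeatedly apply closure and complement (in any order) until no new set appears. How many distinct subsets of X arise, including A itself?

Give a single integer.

4

X∖A={f}, int(X∖A)=∅, hence cl(A)={a,f,e,g,b,d}
Orbit (k=closure, c=complement):
  1. A     = {a,e,g,b,d}
  2. kA    = {a,f,e,g,b,d}
  3. cA    = {f}
  4. ckA   = ∅
(closed under both — stop)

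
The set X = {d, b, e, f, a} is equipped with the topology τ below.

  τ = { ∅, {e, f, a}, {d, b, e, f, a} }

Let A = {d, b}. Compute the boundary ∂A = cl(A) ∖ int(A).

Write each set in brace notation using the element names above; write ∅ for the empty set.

{d, b}

open subsets of A: ∅; so int(A) = ∅
closure: X∖int(X∖A) = X∖{e, f, a} = {d, b}
∂A = {d, b} minus ∅ = {d, b}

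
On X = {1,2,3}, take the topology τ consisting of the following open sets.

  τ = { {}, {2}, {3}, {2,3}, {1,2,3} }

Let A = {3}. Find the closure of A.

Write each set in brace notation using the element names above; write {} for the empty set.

cl via duality: int({1,2}) = {2}, so X∖{2} = {1,3}

{1,3}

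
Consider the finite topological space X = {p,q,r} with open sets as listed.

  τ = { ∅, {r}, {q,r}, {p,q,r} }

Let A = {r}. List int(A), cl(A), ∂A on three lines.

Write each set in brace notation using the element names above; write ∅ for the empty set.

interior: largest open inside A is {r} (from ∅, {r})
cl via duality: int({p,q}) = ∅, so X∖∅ = {p,q,r}
cl∖int = {p,q}

int(A) = {r}
cl(A)  = {p,q,r}
∂A     = {p,q}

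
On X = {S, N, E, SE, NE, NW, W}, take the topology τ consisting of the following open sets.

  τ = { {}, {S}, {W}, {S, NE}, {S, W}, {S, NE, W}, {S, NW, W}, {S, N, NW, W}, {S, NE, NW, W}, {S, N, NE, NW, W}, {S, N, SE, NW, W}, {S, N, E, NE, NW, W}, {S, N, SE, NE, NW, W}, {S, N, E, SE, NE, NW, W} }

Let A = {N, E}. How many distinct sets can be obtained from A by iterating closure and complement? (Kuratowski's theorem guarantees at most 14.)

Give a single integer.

complement {S, SE, NE, NW, W}; its interior {S, NE, NW, W}; cl(A) = X∖{S, NE, NW, W} = {N, E, SE}
With k = closure, c = complement:
  1. A     = {N, E}
  2. kA    = {N, E, SE}
  3. cA    = {S, SE, NE, NW, W}
  4. ckA   = {S, NE, NW, W}
  5. kcA   = {S, N, E, SE, NE, NW, W}
  6. ckcA  = {}
k, c of each give nothing new

6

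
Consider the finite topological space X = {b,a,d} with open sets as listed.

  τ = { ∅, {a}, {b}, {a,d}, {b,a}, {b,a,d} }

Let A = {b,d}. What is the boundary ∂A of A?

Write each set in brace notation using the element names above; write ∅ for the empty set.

{d}

opens ⊆ A: ∅, {b}; union → int = {b}
complement {a}; its interior {a}; cl(A) = X∖{a} = {b,d}
boundary = {b,d} ∖ {b} = {d}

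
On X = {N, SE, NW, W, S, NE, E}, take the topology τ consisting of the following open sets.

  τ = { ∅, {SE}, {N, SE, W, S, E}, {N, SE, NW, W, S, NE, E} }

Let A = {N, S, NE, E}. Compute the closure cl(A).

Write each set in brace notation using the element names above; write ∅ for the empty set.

{N, NW, W, S, NE, E}

X∖A={SE, NW, W}, int(X∖A)={SE}, hence cl(A)={N, NW, W, S, NE, E}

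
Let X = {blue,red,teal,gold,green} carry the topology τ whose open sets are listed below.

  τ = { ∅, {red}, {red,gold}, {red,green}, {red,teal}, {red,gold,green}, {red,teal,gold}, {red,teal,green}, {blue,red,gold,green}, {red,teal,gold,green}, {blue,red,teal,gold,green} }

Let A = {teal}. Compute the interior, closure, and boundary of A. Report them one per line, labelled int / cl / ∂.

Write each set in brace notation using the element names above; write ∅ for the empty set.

int(A) = ∅
cl(A)  = {teal}
∂A     = {teal}

opens ⊆ A: ∅; union → int = ∅
complement {blue,red,gold,green}; its interior {blue,red,gold,green}; cl(A) = X∖{blue,red,gold,green} = {teal}
boundary = {teal} ∖ ∅ = {teal}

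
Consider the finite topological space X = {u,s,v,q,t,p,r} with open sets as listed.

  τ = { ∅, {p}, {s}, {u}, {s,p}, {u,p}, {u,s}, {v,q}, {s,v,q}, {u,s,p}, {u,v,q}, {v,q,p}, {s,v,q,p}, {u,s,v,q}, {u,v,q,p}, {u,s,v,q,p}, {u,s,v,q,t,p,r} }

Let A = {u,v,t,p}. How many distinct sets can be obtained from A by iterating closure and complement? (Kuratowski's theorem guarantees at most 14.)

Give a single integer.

X∖A={s,q,r}, int(X∖A)={s}, hence cl(A)={u,v,q,t,p,r}
Orbit (k=closure, c=complement):
  1. A     = {u,v,t,p}
  2. kA    = {u,v,q,t,p,r}
  3. cA    = {s,q,r}
  4. ckA   = {s}
  5. kcA   = {s,v,q,t,r}
  6. kckA  = {s,t,r}
  7. ckcA  = {u,p}
  8. ckckA = {u,v,q,p}
  9. kckcA = {u,t,p,r}
  10. ckckcA = {s,v,q}
(closed under both — stop)

10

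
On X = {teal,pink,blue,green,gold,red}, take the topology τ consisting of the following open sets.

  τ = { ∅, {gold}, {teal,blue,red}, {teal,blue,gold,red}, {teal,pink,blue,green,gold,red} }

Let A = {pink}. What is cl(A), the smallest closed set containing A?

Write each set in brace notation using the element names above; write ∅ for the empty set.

{pink,green}

cl via duality: int({teal,blue,green,gold,red}) = {teal,blue,gold,red}, so X∖{teal,blue,gold,red} = {pink,green}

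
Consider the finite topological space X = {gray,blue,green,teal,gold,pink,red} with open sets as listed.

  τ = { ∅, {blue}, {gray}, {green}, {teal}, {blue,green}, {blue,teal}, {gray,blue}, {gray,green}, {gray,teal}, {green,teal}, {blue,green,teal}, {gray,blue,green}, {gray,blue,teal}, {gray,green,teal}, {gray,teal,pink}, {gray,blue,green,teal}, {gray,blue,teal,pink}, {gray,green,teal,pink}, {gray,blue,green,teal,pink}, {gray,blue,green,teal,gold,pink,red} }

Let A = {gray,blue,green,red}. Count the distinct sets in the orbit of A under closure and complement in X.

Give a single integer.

cl via duality: int({teal,gold,pink}) = {teal}, so X∖{teal} = {gray,blue,green,gold,pink,red}
Write k for closure, c for complement:
  1. A     = {gray,blue,green,red}
  2. kA    = {gray,blue,green,gold,pink,red}
  3. cA    = {teal,gold,pink}
  4. ckA   = {teal}
  5. kcA   = {teal,gold,pink,red}
  6. ckcA  = {gray,blue,green}
applying k or c yields no new set

6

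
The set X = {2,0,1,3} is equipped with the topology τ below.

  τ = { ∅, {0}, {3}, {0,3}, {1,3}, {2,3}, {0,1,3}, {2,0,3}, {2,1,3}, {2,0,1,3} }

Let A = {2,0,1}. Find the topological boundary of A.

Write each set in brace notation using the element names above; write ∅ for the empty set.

interior: largest open inside A is {0} (from ∅, {0})
cl via duality: int({3}) = {3}, so X∖{3} = {2,0,1}
cl∖int = {2,1}

{2,1}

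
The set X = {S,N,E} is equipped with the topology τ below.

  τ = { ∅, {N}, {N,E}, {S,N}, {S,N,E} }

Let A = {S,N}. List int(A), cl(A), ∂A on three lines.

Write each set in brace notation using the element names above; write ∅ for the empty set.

U open, U⊆A: ∅, {N}, {S,N}. int(A) = ⋃ = {S,N}
X∖A={E}, int(X∖A)=∅, hence cl(A)={S,N,E}
∂A: remove int from cl → {E}

int(A) = {S,N}
cl(A)  = {S,N,E}
∂A     = {E}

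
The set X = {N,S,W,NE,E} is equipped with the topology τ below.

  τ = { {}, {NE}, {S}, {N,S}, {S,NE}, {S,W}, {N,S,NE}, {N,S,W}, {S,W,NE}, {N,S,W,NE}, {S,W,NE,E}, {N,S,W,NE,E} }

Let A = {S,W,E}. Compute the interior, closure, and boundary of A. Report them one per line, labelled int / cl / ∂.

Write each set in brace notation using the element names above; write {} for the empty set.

opens ⊆ A: {}, {S}, {S,W}; union → int = {S,W}
complement {N,NE}; its interior {NE}; cl(A) = X∖{NE} = {N,S,W,E}
boundary = {N,S,W,E} ∖ {S,W} = {N,E}

int(A) = {S,W}
cl(A)  = {N,S,W,E}
∂A     = {N,E}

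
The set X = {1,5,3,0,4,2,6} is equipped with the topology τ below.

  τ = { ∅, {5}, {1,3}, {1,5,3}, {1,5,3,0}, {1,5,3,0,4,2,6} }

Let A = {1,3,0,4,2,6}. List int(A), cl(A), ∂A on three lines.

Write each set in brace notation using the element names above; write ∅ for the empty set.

opens ⊆ A: ∅, {1,3}; union → int = {1,3}
complement {5}; its interior {5}; cl(A) = X∖{5} = {1,3,0,4,2,6}
boundary = {1,3,0,4,2,6} ∖ {1,3} = {0,4,2,6}

int(A) = {1,3}
cl(A)  = {1,3,0,4,2,6}
∂A     = {0,4,2,6}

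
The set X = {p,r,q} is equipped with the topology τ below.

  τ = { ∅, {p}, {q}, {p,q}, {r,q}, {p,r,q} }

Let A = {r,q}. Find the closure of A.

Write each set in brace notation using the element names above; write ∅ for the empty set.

X∖A={p}, int(X∖A)={p}, hence cl(A)={r,q}

{r,q}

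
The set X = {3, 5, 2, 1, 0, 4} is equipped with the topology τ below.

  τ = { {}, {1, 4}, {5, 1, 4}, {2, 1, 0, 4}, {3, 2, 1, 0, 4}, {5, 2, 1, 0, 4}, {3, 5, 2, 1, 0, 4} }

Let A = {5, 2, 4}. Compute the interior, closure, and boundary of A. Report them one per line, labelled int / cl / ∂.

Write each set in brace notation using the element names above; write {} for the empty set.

int(A) = {}
cl(A)  = {3, 5, 2, 1, 0, 4}
∂A     = {3, 5, 2, 1, 0, 4}

open subsets of A: {}; so int(A) = {}
closure: X∖int(X∖A) = X∖{} = {3, 5, 2, 1, 0, 4}
∂A = {3, 5, 2, 1, 0, 4} minus {} = {3, 5, 2, 1, 0, 4}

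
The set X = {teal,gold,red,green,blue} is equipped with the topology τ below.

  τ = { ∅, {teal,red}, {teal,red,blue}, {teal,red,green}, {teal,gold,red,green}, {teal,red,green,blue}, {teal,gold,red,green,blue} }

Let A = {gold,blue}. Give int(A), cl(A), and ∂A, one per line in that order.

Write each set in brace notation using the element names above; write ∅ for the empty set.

U open, U⊆A: ∅. int(A) = ⋃ = ∅
X∖A={teal,red,green}, int(X∖A)={teal,red,green}, hence cl(A)={gold,blue}
∂A: remove int from cl → {gold,blue}

int(A) = ∅
cl(A)  = {gold,blue}
∂A     = {gold,blue}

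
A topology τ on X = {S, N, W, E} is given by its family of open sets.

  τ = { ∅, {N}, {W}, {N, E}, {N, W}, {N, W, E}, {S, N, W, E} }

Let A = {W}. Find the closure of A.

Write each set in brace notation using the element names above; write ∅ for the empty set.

{S, W}

complement {S, N, E}; its interior {N, E}; cl(A) = X∖{N, E} = {S, W}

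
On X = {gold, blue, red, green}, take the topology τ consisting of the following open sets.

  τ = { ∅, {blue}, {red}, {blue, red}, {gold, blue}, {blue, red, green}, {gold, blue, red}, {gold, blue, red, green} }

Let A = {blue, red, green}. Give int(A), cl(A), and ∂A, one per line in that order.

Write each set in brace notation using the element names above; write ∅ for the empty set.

U open, U⊆A: ∅, {red}, {blue}, {blue, red}, {blue, red, green}. int(A) = ⋃ = {blue, red, green}
X∖A={gold}, int(X∖A)=∅, hence cl(A)={gold, blue, red, green}
∂A: remove int from cl → {gold}

int(A) = {blue, red, green}
cl(A)  = {gold, blue, red, green}
∂A     = {gold}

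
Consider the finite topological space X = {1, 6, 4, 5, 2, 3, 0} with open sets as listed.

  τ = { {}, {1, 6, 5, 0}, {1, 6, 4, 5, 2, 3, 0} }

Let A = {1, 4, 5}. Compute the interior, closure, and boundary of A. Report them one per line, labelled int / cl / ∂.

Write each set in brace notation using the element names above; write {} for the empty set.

open subsets of A: {}; so int(A) = {}
closure: X∖int(X∖A) = X∖{} = {1, 6, 4, 5, 2, 3, 0}
∂A = {1, 6, 4, 5, 2, 3, 0} minus {} = {1, 6, 4, 5, 2, 3, 0}

int(A) = {}
cl(A)  = {1, 6, 4, 5, 2, 3, 0}
∂A     = {1, 6, 4, 5, 2, 3, 0}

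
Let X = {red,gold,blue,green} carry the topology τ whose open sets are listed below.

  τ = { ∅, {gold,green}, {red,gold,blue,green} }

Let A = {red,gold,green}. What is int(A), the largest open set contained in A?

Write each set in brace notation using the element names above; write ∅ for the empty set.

opens ⊆ A: ∅, {gold,green}; union → int = {gold,green}

{gold,green}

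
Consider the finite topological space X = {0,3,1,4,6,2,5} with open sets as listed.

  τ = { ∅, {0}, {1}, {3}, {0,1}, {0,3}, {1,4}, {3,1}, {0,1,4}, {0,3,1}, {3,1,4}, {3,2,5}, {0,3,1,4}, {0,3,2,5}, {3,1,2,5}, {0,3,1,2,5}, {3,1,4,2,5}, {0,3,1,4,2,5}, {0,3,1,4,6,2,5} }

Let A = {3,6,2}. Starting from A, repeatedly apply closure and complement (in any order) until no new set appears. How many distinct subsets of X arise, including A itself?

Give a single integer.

X∖A={0,1,4,5}, int(X∖A)={0,1,4}, hence cl(A)={3,6,2,5}
Orbit (k=closure, c=complement):
  1. A     = {3,6,2}
  2. kA    = {3,6,2,5}
  3. cA    = {0,1,4,5}
  4. ckA   = {0,1,4}
  5. kcA   = {0,1,4,6,2,5}
  6. kckA  = {0,1,4,6}
  7. ckcA  = {3}
  8. ckckA = {3,2,5}
(closed under both — stop)

8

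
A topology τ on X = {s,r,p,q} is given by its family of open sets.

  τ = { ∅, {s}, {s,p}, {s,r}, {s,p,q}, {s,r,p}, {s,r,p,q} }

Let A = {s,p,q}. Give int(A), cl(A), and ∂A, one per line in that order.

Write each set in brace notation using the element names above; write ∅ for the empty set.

int(A) = {s,p,q}
cl(A)  = {s,r,p,q}
∂A     = {r}

interior: largest open inside A is {s,p,q} (from ∅, {s}, {s,p}, {s,p,q})
cl via duality: int({r}) = ∅, so X∖∅ = {s,r,p,q}
cl∖int = {r}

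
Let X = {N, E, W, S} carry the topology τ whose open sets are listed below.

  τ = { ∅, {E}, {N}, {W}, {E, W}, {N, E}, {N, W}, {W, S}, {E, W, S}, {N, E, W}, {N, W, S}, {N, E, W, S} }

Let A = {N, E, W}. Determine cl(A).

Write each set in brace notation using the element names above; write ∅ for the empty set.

cl via duality: int({S}) = ∅, so X∖∅ = {N, E, W, S}

{N, E, W, S}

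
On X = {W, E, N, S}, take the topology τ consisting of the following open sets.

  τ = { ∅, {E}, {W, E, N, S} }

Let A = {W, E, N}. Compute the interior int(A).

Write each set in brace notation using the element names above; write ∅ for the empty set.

{E}

interior: largest open inside A is {E} (from ∅, {E})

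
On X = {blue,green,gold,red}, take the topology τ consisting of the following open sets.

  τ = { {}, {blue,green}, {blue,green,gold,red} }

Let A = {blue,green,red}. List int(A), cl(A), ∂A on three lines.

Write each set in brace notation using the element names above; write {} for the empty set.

interior: largest open inside A is {blue,green} (from {}, {blue,green})
cl via duality: int({gold}) = {}, so X∖{} = {blue,green,gold,red}
cl∖int = {gold,red}

int(A) = {blue,green}
cl(A)  = {blue,green,gold,red}
∂A     = {gold,red}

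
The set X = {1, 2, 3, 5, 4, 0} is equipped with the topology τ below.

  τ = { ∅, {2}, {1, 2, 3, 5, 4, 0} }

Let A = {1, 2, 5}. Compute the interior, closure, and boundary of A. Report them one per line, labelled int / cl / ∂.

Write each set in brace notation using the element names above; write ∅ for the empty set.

interior: largest open inside A is {2} (from ∅, {2})
cl via duality: int({3, 4, 0}) = ∅, so X∖∅ = {1, 2, 3, 5, 4, 0}
cl∖int = {1, 3, 5, 4, 0}

int(A) = {2}
cl(A)  = {1, 2, 3, 5, 4, 0}
∂A     = {1, 3, 5, 4, 0}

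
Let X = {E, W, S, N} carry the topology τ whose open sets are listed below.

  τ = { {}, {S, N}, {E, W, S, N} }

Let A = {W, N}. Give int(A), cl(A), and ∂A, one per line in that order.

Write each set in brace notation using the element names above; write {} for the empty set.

int(A) = {}
cl(A)  = {E, W, S, N}
∂A     = {E, W, S, N}

U open, U⊆A: {}. int(A) = ⋃ = {}
X∖A={E, S}, int(X∖A)={}, hence cl(A)={E, W, S, N}
∂A: remove int from cl → {E, W, S, N}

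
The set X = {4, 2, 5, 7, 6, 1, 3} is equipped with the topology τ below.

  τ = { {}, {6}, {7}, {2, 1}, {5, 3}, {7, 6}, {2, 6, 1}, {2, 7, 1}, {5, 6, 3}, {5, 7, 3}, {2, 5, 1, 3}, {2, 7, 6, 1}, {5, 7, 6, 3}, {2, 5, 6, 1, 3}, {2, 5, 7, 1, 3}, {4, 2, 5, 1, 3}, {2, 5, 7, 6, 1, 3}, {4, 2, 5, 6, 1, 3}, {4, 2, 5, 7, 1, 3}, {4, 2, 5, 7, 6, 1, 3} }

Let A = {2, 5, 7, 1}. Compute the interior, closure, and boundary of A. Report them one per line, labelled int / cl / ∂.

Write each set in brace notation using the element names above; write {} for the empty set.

int(A) = {2, 7, 1}
cl(A)  = {4, 2, 5, 7, 1, 3}
∂A     = {4, 5, 3}

U open, U⊆A: {}, {7}, {2, 1}, {2, 7, 1}. int(A) = ⋃ = {2, 7, 1}
X∖A={4, 6, 3}, int(X∖A)={6}, hence cl(A)={4, 2, 5, 7, 1, 3}
∂A: remove int from cl → {4, 5, 3}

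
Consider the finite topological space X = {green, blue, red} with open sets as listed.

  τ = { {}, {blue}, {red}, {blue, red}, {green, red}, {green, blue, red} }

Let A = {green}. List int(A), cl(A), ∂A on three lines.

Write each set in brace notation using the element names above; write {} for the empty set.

interior: largest open inside A is {} (from {})
cl via duality: int({blue, red}) = {blue, red}, so X∖{blue, red} = {green}
cl∖int = {green}

int(A) = {}
cl(A)  = {green}
∂A     = {green}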